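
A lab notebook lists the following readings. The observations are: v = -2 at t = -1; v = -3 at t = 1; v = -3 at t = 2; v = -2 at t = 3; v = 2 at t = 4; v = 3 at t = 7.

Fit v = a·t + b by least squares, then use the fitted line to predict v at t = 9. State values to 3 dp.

v̂ = 4.143

The normal equations are: 80·a + 16·b = 16;  16·a + 6·b = -5.
(Σt·t = 80, Σt = 16, Σ1 = 6, Σt·v = 16, Σv = -5.)
det = 80·6 − 16² = 224.
a = (16·6 − 16·(-5))/224 = 11/14; b = (80·(-5) − 16·16)/224 = -41/14.
At t = 9: v̂ = (11/14)·(9) + (-41/14)·(1) = 29/7.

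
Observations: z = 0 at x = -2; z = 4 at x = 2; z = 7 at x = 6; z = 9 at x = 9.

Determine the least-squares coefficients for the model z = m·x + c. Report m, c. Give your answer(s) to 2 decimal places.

m = 0.81, c = 1.95

The normal system AᵀA·[m, c]ᵀ = Aᵀz is [[125, 15]; [15, 4]]·[m, c]ᵀ = [131, 20]ᵀ.
Δ = 125·4 − 15² = 275.
m = (131·4 − 15·20)/275 = 224/275; c = (125·20 − 15·131)/275 = 107/55.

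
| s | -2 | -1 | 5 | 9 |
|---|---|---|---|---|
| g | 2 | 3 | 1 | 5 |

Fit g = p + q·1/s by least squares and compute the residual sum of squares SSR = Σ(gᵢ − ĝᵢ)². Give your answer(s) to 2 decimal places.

SSR = 8.75

Normal-equation sums: Σ1 = 4, Σ1/s = -107/90, Σ1/s·1/s = 10549/8100.
Right-hand side: Σg = 11, Σ1/s·g = -146/45.
XᵀX·[p, q]ᵀ = Xᵀg becomes [[4, -107/90]; [-107/90, 10549/8100]]·[p, q]ᵀ = [11, -146/45]ᵀ.
Δ = 4·(10549/8100) − (-107/90)² = 10249/2700.
p = (11·(10549/8100) − (-107/90)·(-146/45))/(10249/2700) = 28265/10249; q = (4·(-146/45) − (-107/90)·11)/(10249/2700) = 270/10249.
Residuals: -7632/10249, 2752/10249, -18070/10249, 22950/10249; SSR = 89672/10249.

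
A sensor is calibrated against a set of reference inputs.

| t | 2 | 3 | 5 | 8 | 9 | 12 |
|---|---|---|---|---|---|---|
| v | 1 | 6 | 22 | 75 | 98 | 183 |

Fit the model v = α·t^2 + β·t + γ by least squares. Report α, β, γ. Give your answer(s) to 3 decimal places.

α = 1.504, β = -2.774, γ = 0.223

Compute the Gram sums: Σt^2·t^2 = 32115, Σt^2·t = 3129, Σt^2 = 327, Σt·t = 327, Σt = 39, Σ1 = 6.
Right-hand side: Σt^2·v = 39698, Σt·v = 3808, Σv = 385.
AᵀA·[α, β, γ]ᵀ = Aᵀv becomes [[32115, 3129, 327]; [3129, 327, 39]; [327, 39, 6]]·[α, β, γ]ᵀ = [39698, 3808, 385]ᵀ.
Inverting the 3×3 Gram matrix, [α, β, γ]ᵀ = [182/121, -1007/363, 27/121]ᵀ.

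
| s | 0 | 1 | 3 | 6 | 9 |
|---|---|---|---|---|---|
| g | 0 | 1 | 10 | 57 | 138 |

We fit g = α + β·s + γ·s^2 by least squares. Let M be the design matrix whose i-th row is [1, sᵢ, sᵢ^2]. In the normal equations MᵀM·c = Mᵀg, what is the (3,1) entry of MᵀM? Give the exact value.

Row 3 ↔ basis s^2, column 1 ↔ basis 1, so (MᵀM)_{3,1} = Σᵢ s^2 = (0)·(1) + (1)·(1) + (9)·(1) + (36)·(1) + (81)·(1) = 127.

127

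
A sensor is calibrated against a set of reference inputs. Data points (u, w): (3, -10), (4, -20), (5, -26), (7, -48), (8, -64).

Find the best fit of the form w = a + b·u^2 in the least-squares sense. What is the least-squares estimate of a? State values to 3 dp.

a = -2.732

Setting ∂/∂a … = 0 gives: 5·a + 163·b = -168;  163·a + 7459·b = -7508.
(Σ1 = 5, Σu^2 = 163, Σu^2·u^2 = 7459, Σw = -168, Σu^2·w = -7508.)
Eliminating b: 7459·(row 1) − 163·(row 2) gives 10726·a = 7459·(-168) − 163·(-7508) = -29308, so a = -14654/5363.
Then b = ((-7508) − 163·(-14654/5363))/7459 = -5078/5363.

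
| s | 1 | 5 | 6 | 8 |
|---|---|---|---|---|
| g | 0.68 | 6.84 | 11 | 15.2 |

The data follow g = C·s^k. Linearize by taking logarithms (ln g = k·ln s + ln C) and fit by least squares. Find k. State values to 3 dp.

k = 1.502

Let Y = ln g. Fitting Y = k·ln s + ln C by least squares:
Σln s = 5.4806, Σ(ln s)² = 10.1248, Σln g = 6.6563, Σln s·ln g = 13.0498.
Equations: 10.1248·k + 5.4806·ln C = 13.0498;  5.4806·k + 4·ln C = 6.6563.
Solving (det = 10.4617): k = 1.50248, ln C = -0.39456.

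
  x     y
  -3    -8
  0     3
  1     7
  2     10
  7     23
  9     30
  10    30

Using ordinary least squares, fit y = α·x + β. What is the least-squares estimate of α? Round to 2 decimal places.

α = 2.91

With design matrix A, AᵀA = [[244, 26]; [26, 7]] and Aᵀy = [782, 95]ᵀ.
Eliminating β: 7·(row 1) − 26·(row 2) gives 1032·α = 7·782 − 26·95 = 3004, so α = 751/258.
Then β = (95 − 26·(751/258))/7 = 356/129.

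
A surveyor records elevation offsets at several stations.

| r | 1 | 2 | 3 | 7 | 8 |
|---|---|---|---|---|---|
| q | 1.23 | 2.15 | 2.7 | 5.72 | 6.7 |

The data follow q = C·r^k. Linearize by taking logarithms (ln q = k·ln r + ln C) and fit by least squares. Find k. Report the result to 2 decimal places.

Taking logs, ln q = k·ln r + ln C, so regress ln q on ln r.
Σln r = 5.8171, Σ(ln r)² = 9.7980, Σln q = 5.6118, Σln r·ln q = 8.9707.
Equations: 9.7980·k + 5.8171·ln C = 8.9707;  5.8171·k + 5·ln C = 5.6118.
Slope k = (n·Σln r·ln q − Σln r·Σln q)/(n·Σ(ln r)² − (Σln r)²) = (5·8.9707 − 5.8171·5.6118)/15.1514 = 0.80580; ln C = (Σln q − k·Σln r)/n = 0.18488.

k = 0.81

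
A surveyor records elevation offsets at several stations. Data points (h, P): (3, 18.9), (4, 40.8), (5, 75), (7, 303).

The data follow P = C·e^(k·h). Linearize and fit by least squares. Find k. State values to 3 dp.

k = 0.687

Linearized form: ln P = k·h + ln C. From the 4 transformed points,
Σh = 19.0000, Σ(h)² = 99.0000, Σln P = 16.6791, Σh·ln P = 85.2358.
Equations: 99.0000·k + 19.0000·ln C = 85.2358;  19.0000·k + 4·ln C = 16.6791.
Slope k = (n·Σh·ln P − Σh·Σln P)/(n·Σ(h)² − (Σh)²) = (4·85.2358 − 19.0000·16.6791)/35.0000 = 0.68688; ln C = (Σln P − k·Σh)/n = 0.90707.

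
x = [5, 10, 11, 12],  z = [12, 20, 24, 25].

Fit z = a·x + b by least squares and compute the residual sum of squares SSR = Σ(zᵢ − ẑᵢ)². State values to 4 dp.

SSR = 2.3276

The normal equations are: 390·a + 38·b = 824;  38·a + 4·b = 81.
Determinant 390·4 − 38² = 116.
a = (824·4 − 38·81)/116 = 109/58; b = (390·81 − 38·824)/116 = 139/58.
Residuals: 6/29, -69/58, 27/29, 3/58; SSR = 135/58.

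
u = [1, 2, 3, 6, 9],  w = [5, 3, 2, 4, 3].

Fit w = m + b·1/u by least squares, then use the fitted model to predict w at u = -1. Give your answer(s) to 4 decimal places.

ŵ = 0.6416

XᵀX·[m, b]ᵀ = Xᵀw reads: 5·m + (19/9)·b = 17;  (19/9)·m + (227/162)·b = 49/6.
Eliminating b: (227/162)·(row 1) − (19/9)·(row 2) gives (413/162)·m = (227/162)·17 − (19/9)·(49/6) = 533/81, so m = 1066/413.
Then b = ((49/6) − (19/9)·(1066/413))/(227/162) = 801/413.
At u = -1: ŵ = (1066/413)·(1) + (801/413)·(-1) = 265/413.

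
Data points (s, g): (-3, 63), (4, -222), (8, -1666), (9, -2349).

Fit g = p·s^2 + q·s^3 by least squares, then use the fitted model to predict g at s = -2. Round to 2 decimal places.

ĝ = 16.16

Entries of AᵀA: Σs^2·s^2 = 10994, Σs^2·s^3 = 92598, Σs^3·s^3 = 798410.
Moment sums: Σs^2·g = -299878, Σs^3·g = -2581322.
Normal equations: [[10994, 92598]; [92598, 798410]]·[p, q]ᵀ = [-299878, -2581322]ᵀ.
Eliminating q: 798410·(row 1) − 92598·(row 2) gives 203329936·p = 798410·(-299878) − 92598·(-2581322) = -400339424, so p = -25021214/12708121.
Then q = ((-2581322) − 92598·(-25021214/12708121))/798410 = -1660193/552527.
At s = -2: ĝ = (-25021214/12708121)·(4) + (-1660193/552527)·(-8) = 205390656/12708121.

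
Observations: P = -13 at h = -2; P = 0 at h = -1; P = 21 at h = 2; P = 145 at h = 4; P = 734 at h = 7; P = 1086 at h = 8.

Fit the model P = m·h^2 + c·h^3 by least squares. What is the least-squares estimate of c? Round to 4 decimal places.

Normal-equation sums: Σh^2·h^2 = 6786, Σh^2·h^3 = 50598, Σh^3·h^3 = 384018.
Moment sums: Σh^2·P = 107822, Σh^3·P = 817346.
MᵀM·[m, c]ᵀ = MᵀP becomes [[6786, 50598]; [50598, 384018]]·[m, c]ᵀ = [107822, 817346]ᵀ.
Δ = 6786·384018 − 50598² = 45788544.
m = (107822·384018 − 50598·817346)/45788544 = 1031581/953928; c = (6786·817346 − 50598·107822)/45788544 = 631475/317976.

c = 1.9859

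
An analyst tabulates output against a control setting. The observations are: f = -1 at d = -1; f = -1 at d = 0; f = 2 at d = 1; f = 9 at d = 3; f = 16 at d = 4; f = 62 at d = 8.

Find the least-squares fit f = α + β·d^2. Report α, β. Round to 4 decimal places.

α = -0.3274, β = 0.9776

From the data, Σ1 = 6, Σd^2 = 91, Σd^2·d^2 = 4435.
Moment sums: Σf = 87, Σd^2·f = 4306.
Δ = 6·4435 − 91² = 18329.
α = (87·4435 − 91·4306)/18329 = -6001/18329; β = (6·4306 − 91·87)/18329 = 17919/18329.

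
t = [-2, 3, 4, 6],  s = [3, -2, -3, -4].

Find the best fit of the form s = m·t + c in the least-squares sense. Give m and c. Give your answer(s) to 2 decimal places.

m = -0.91, c = 0.99

With design matrix X, XᵀX = [[65, 11]; [11, 4]] and Xᵀs = [-48, -6]ᵀ.
Determinant 65·4 − 11² = 139.
m = ((-48)·4 − 11·(-6))/139 = -126/139; c = (65·(-6) − 11·(-48))/139 = 138/139.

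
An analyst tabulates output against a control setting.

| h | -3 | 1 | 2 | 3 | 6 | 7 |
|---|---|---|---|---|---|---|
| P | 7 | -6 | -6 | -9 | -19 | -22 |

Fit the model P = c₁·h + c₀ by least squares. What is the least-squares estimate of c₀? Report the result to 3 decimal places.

MᵀM·[c₁, c₀]ᵀ = MᵀP reads: 108·c₁ + 16·c₀ = -334;  16·c₁ + 6·c₀ = -55.
Determinant 108·6 − 16² = 392.
c₁ = ((-334)·6 − 16·(-55))/392 = -281/98; c₀ = (108·(-55) − 16·(-334))/392 = -149/98.

c₀ = -1.520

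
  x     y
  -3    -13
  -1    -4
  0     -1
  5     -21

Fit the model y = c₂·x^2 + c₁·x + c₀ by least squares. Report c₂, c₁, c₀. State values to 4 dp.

Setting ∂/∂c₂ … = 0 gives: 707·c₂ + 97·c₁ + 35·c₀ = -646;  97·c₂ + 35·c₁ + 1·c₀ = -62;  35·c₂ + 1·c₁ + 4·c₀ = -39.
(Σx^2·x^2 = 707, Σx^2·x = 97, Σx^2 = 35, Σx·x = 35, Σx = 1, Σ1 = 4, Σx^2·y = -646, Σx·y = -62, Σy = -39.)
Row-reducing yields c₂ = -1993/2046, c₁ = 1985/2046, c₀ = -501/341.

c₂ = -0.9741, c₁ = 0.9702, c₀ = -1.4692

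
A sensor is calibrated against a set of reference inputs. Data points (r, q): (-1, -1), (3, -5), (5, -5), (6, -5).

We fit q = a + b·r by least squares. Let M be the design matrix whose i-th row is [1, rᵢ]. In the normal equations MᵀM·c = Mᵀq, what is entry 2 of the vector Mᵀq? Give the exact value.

-69

Entry 2 ↔ basis r, so (Mᵀq)_{2} = Σᵢ (r)·qᵢ = (-1)·(-1) + (3)·(-5) + (5)·(-5) + (6)·(-5) = -69.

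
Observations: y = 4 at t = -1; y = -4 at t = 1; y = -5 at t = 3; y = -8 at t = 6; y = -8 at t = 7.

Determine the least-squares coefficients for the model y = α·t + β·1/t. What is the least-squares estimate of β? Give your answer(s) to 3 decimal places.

Normal-equation sums: Σt·t = 96, Σt·1/t = 5, Σ1/t·1/t = 3809/1764.
Right-hand side: Σt·y = -127, Σ1/t·y = -85/7.
Δ = 96·(3809/1764) − 5² = 26797/147.
α = ((-127)·(3809/1764) − 5·(-85/7))/(26797/147) = -376643/321564; β = (96·(-85/7) − 5·(-127))/(26797/147) = -78015/26797.

β = -2.911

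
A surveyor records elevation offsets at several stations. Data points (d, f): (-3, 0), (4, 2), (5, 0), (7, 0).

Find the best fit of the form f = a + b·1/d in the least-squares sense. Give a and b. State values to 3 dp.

Setting ∂/∂a … = 0 gives: 4·a + (109/420)·b = 2;  (109/420)·a + (41281/176400)·b = 1/2.
(Σ1 = 4, Σ1/d = 109/420, Σ1/d·1/d = 41281/176400, Σf = 2, Σ1/d·f = 1/2.)
Δ = 4·(41281/176400) − (109/420)² = 17027/19600.
a = (2·(41281/176400) − (109/420)·(1/2))/(17027/19600) = 59672/153243; b = (4·(1/2) − (109/420)·2)/(17027/19600) = 87080/51081.

a = 0.389, b = 1.705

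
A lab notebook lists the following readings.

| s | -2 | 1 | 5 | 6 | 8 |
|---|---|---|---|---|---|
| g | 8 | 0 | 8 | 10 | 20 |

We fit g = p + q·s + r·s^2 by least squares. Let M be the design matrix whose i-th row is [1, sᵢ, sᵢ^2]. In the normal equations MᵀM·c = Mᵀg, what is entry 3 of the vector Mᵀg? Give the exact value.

Entry 3 ↔ basis s^2, so (Mᵀg)_{3} = Σᵢ (s^2)·gᵢ = (4)·(8) + (1)·(0) + (25)·(8) + (36)·(10) + (64)·(20) = 1872.

1872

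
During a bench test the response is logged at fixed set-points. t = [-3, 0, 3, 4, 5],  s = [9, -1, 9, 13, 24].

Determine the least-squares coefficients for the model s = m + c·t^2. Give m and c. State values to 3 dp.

m = -0.524, c = 0.960

The normal system AᵀA·[m, c]ᵀ = Aᵀs is [[5, 59]; [59, 1043]]·[m, c]ᵀ = [54, 970]ᵀ.
det = 5·1043 − 59² = 1734.
m = (54·1043 − 59·970)/1734 = -454/867; c = (5·970 − 59·54)/1734 = 832/867.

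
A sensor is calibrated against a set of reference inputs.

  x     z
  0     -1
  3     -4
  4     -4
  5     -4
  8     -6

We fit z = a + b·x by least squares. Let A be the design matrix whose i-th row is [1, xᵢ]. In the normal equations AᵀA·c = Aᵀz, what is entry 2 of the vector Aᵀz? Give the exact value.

-96

Entry 2 ↔ basis x, so (Aᵀz)_{2} = Σᵢ (x)·zᵢ = (0)·(-1) + (3)·(-4) + (4)·(-4) + (5)·(-4) + (8)·(-6) = -96.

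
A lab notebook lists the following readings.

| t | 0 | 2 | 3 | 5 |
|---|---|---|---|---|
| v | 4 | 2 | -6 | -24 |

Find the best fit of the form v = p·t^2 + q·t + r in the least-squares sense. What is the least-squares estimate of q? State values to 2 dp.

From the data, Σt^2·t^2 = 722, Σt^2·t = 160, Σt^2 = 38, Σt·t = 38, Σt = 10, Σ1 = 4.
For Xᵀv: Σt^2·v = -646, Σt·v = -134, Σv = -24.
XᵀX·[p, q, r]ᵀ = Xᵀv becomes [[722, 160, 38]; [160, 38, 10]; [38, 10, 4]]·[p, q, r]ᵀ = [-646, -134, -24]ᵀ.
Inverting the 3×3 Gram matrix, [p, q, r]ᵀ = [-4/3, 38/39, 55/13]ᵀ.

q = 0.97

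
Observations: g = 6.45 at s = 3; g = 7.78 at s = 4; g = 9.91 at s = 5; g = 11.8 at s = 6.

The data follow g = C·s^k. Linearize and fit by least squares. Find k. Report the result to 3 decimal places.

Linearized form: ln g = k·ln s + ln C. From the 4 transformed points,
AᵀA = [[8.9295, 5.8861]; [5.8861, 4]], rhs = [13.0055, 8.6773]ᵀ  (here Σln s = 5.8861, Σ(ln s)² = 8.9295, Σln g = 8.6773, Σln s·ln g = 13.0055).
Δ = 8.9295·4 − (5.8861)² = 1.0716; k = (13.0055·4 − 5.8861·8.6773)/1.0716 = 0.88346, ln C = (8.9295·8.6773 − 5.8861·13.0055)/1.0716 = 0.86929.

k = 0.883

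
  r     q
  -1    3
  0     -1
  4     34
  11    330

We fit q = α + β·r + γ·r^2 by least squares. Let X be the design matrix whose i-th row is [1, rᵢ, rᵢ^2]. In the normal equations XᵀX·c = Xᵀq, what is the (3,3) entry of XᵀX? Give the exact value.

Row 3 ↔ basis r^2, column 3 ↔ basis r^2, so (XᵀX)_{3,3} = Σᵢ (r^2)·(r^2) = (1)·(1) + (0)·(0) + (16)·(16) + (121)·(121) = 14898.

14898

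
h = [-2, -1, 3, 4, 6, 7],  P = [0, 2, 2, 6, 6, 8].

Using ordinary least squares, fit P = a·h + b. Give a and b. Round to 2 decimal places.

The normal equations are: 115·a + 17·b = 120;  17·a + 6·b = 24.
(Σh·h = 115, Σh = 17, Σ1 = 6, Σh·P = 120, ΣP = 24.)
Eliminating b: 6·(row 1) − 17·(row 2) gives 401·a = 6·120 − 17·24 = 312, so a = 312/401.
Then b = (24 − 17·(312/401))/6 = 720/401.

a = 0.78, b = 1.80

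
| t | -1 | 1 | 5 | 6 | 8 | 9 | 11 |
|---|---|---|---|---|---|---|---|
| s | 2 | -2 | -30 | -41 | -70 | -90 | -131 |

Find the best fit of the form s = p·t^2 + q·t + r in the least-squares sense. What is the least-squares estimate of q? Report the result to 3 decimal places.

From the data, Σt^2·t^2 = 27221, Σt^2·t = 2913, Σt^2 = 329, Σt·t = 329, Σt = 39, Σ1 = 7.
Moment sums: Σt^2·s = -29847, Σt·s = -3211, Σs = -362.
XᵀX·[p, q, r]ᵀ = Xᵀs becomes [[27221, 2913, 329]; [2913, 329, 39]; [329, 39, 7]]·[p, q, r]ᵀ = [-29847, -3211, -362]ᵀ.
Inverting the 3×3 Gram matrix, [p, q, r]ᵀ = [-503843/514978, -633821/514978, 290095/257489]ᵀ.

q = -1.231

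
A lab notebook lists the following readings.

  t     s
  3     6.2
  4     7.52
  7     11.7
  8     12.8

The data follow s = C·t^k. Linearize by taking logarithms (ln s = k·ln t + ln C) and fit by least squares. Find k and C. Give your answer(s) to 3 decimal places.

k = 0.751, C = 2.694

Linearized form: ln s = k·ln t + ln C. From the 4 transformed points,
AᵀA = [[11.2394, 6.5103]; [6.5103, 4]], rhs = [14.8890, 8.8511]ᵀ  (here Σln t = 6.5103, Σ(ln t)² = 11.2394, Σln s = 8.8511, Σln t·ln s = 14.8890).
Slope k = (n·Σln t·ln s − Σln t·Σln s)/(n·Σ(ln t)² − (Σln t)²) = (4·14.8890 − 6.5103·8.8511)/2.5742 = 0.75078; ln C = (Σln s − k·Σln t)/n = 0.99084, so C = exp(0.99084) = 2.69350.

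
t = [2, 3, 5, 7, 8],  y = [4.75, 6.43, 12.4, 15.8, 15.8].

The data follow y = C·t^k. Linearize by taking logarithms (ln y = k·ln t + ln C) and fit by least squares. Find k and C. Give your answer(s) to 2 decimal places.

k = 0.94, C = 2.47

With ln yᵢ as the transformed response and ln tᵢ as the regressor:
Σln t = 7.4265, Σ(ln t)² = 12.3883, Σln y = 11.4568, Σln t·ln y = 18.2866.
Normal system: [[12.3883, 7.4265]; [7.4265, 5]]·[k, ln C]ᵀ = [18.2866, 11.4568]ᵀ.
Slope k = (n·Σln t·ln y − Σln t·Σln y)/(n·Σ(ln t)² − (Σln t)²) = (5·18.2866 − 7.4265·11.4568)/6.7880 = 0.93521; ln C = (Σln y − k·Σln t)/n = 0.90229, so C = exp(0.90229) = 2.46524.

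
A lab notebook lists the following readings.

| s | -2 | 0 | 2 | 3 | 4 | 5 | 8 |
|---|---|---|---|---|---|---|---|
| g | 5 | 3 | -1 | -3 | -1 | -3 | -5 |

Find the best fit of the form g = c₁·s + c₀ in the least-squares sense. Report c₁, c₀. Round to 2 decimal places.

c₁ = -1.01, c₀ = 2.18

The normal system AᵀA·[c₁, c₀]ᵀ = Aᵀg is [[122, 20]; [20, 7]]·[c₁, c₀]ᵀ = [-80, -5]ᵀ.
Determinant 122·7 − 20² = 454.
c₁ = ((-80)·7 − 20·(-5))/454 = -230/227; c₀ = (122·(-5) − 20·(-80))/454 = 495/227.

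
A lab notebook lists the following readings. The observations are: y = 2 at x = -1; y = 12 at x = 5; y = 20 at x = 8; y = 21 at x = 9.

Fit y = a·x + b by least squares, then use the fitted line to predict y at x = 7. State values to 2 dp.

ŷ = 17.16

Sums needed: Σx·x = 171, Σx = 21, Σ1 = 4.
For Aᵀy: Σx·y = 407, Σy = 55.
Normal equations: [[171, 21]; [21, 4]]·[a, b]ᵀ = [407, 55]ᵀ.
Eliminating b: 4·(row 1) − 21·(row 2) gives 243·a = 4·407 − 21·55 = 473, so a = 473/243.
Then b = (55 − 21·(473/243))/4 = 286/81.
At x = 7: ŷ = (473/243)·(7) + (286/81)·(1) = 4169/243.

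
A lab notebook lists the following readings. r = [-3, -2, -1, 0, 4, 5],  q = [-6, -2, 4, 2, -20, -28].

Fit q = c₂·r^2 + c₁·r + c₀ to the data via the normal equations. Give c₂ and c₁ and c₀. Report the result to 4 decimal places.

c₂ = -1.1331, c₁ = -0.6503, c₀ = 2.3790

The normal system XᵀX·[c₂, c₁, c₀]ᵀ = Xᵀq is [[979, 153, 55]; [153, 55, 3]; [55, 3, 6]]·[c₂, c₁, c₀]ᵀ = [-1078, -202, -50]ᵀ.
Solving the 3×3 system (Gaussian elimination) gives c₂ = -2051/1810, c₁ = -1177/1810, c₀ = 2153/905.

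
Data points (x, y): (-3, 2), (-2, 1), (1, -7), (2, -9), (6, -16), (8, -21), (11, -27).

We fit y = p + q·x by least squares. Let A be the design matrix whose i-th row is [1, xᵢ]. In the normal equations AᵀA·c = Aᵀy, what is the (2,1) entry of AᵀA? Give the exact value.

23

Row 2 ↔ basis x, column 1 ↔ basis 1, so (AᵀA)_{2,1} = Σᵢ x = (-3)·(1) + (-2)·(1) + (1)·(1) + (2)·(1) + (6)·(1) + (8)·(1) + (11)·(1) = 23.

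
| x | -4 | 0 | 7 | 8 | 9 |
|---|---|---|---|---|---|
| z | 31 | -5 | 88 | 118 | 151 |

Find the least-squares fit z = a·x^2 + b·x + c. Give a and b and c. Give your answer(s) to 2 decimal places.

a = 2.03, b = -0.88, c = -4.96

Compute the Gram sums: Σx^2·x^2 = 13314, Σx^2·x = 1520, Σx^2 = 210, Σx·x = 210, Σx = 20, Σ1 = 5.
Right-hand side: Σx^2·z = 24591, Σx·z = 2795, Σz = 383.
MᵀM·[a, b, c]ᵀ = Mᵀz becomes [[13314, 1520, 210]; [1520, 210, 20]; [210, 20, 5]]·[a, b, c]ᵀ = [24591, 2795, 383]ᵀ.
Solving the 3×3 system (Gaussian elimination) gives a = 24681/12182, b = -53739/60910, c = -151174/30455.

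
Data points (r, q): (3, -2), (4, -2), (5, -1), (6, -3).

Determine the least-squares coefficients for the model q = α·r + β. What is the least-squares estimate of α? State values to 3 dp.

α = -0.200

The normal equations are: 86·α + 18·β = -37;  18·α + 4·β = -8.
Determinant 86·4 − 18² = 20.
α = ((-37)·4 − 18·(-8))/20 = -1/5; β = (86·(-8) − 18·(-37))/20 = -11/10.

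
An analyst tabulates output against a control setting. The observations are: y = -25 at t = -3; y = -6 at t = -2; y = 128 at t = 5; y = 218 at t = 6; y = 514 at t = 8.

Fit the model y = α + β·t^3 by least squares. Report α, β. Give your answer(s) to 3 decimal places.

Normal-equation sums: Σ1 = 5, Σt^3 = 818, Σt^3·t^3 = 325218.
And Σy = 829, Σt^3·y = 326979.
Δ = 5·325218 − 818² = 956966.
α = (829·325218 − 818·326979)/956966 = 1068450/478483; β = (5·326979 − 818·829)/956966 = 956773/956966.

α = 2.233, β = 1.000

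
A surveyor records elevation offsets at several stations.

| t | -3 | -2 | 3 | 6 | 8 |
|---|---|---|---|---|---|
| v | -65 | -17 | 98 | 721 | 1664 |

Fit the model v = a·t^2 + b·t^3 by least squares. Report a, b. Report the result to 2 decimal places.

a = 1.90, b = 3.01

Forming AᵀA = [[5570, 40512]; [40512, 310322]] and Aᵀv = [132681, 1012241]ᵀ gives AᵀA·[a, b]ᵀ = Aᵀv.
Δ = 5570·310322 − 40512² = 87271396.
a = (132681·310322 − 40512·1012241)/87271396 = 82962945/43635698; b = (5570·1012241 − 40512·132681)/87271396 = 131504849/43635698.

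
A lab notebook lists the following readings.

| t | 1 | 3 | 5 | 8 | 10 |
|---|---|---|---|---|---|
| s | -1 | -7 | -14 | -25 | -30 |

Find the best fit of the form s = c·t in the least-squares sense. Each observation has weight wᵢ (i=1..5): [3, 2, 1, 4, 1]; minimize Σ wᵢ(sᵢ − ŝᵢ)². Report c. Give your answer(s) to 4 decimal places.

c = -3.0224

Entries of AᵀWA: Σwᵢ·t·t = 402.
And Σwᵢ·t·s = -1215.
Normal equations: [[402]]·[c]ᵀ = [-1215]ᵀ.
Hence c = -1215 / 402 ≈ -3.02239.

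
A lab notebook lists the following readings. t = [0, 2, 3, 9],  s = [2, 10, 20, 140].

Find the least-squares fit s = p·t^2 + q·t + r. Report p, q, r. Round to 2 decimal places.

The normal system XᵀX·[p, q, r]ᵀ = Xᵀs is [[6658, 764, 94]; [764, 94, 14]; [94, 14, 4]]·[p, q, r]ᵀ = [11560, 1340, 172]ᵀ.
Row-reducing yields p = 96/61, q = 362/305, r = 568/305.

p = 1.57, q = 1.19, r = 1.86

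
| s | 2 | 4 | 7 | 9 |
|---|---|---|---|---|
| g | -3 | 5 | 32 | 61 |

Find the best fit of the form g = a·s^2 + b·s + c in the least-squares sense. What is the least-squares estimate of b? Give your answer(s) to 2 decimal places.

The normal equations are: 9234·a + 1144·b + 150·c = 6577;  1144·a + 150·b + 22·c = 787;  150·a + 22·b + 4·c = 95.
(Σs^2·s^2 = 9234, Σs^2·s = 1144, Σs^2 = 150, Σs·s = 150, Σs = 22, Σ1 = 4, Σs^2·g = 6577, Σs·g = 787, Σg = 95.)
Solving the 3×3 system (Gaussian elimination) gives a = 21/20, b = -1409/580, c = -1313/580.

b = -2.43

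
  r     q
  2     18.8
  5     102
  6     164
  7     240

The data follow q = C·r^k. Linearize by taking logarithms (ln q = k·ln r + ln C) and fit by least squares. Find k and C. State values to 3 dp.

k = 1.995, C = 4.584

Let Y = ln q. Fitting Y = k·ln r + ln C by least squares:
Sums: Σln r = 6.0403, Σ(ln r)² = 10.0677, Σln q = 18.1393, Σln r·ln q = 29.2798.
Normal system: [[10.0677, 6.0403]; [6.0403, 4]]·[k, ln C]ᵀ = [29.2798, 18.1393]ᵀ.
Solving (det = 3.7862): k = 1.99486, ln C = 1.52248, so C = exp(1.52248) = 4.58356.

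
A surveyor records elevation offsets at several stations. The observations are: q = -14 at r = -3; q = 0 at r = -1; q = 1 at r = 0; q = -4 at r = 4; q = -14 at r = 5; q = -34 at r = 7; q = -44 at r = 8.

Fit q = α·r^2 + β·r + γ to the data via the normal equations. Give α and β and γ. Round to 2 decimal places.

α = -1.00, β = 2.12, γ = 1.87

The normal equations are: 7460·α + 1016·β + 164·γ = -5022;  1016·α + 164·β + 20·γ = -634;  164·α + 20·β + 7·γ = -109.
Inverting the 3×3 Gram matrix, [α, β, γ]ᵀ = [-76273/76038, 161209/76038, 23725/12673]ᵀ.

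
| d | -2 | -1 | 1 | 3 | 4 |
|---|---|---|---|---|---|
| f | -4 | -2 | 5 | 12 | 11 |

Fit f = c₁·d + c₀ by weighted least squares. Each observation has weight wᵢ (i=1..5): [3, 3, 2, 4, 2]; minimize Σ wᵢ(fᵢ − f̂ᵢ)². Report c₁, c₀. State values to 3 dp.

Forming XᵀWX = [[85, 13]; [13, 14]] and XᵀWf = [272, 62]ᵀ gives XᵀWX·[c₁, c₀]ᵀ = XᵀWf.
det = 85·14 − 13² = 1021.
c₁ = (272·14 − 13·62)/1021 = 3002/1021; c₀ = (85·62 − 13·272)/1021 = 1734/1021.

c₁ = 2.940, c₀ = 1.698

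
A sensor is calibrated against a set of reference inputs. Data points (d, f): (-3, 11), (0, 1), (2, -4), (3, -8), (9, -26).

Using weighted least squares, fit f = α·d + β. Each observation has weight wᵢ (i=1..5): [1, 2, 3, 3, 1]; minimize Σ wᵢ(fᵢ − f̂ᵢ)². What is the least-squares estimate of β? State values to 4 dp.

β = 1.5336

Entries of AᵀWA: Σwᵢ·d·d = 129, Σwᵢ·d = 21, Σwᵢ·1 = 10.
And Σwᵢ·d·f = -363, Σwᵢ·f = -49.
AᵀWA·[α, β]ᵀ = AᵀWf becomes [[129, 21]; [21, 10]]·[α, β]ᵀ = [-363, -49]ᵀ.
det = 129·10 − 21² = 849.
α = ((-363)·10 − 21·(-49))/849 = -867/283; β = (129·(-49) − 21·(-363))/849 = 434/283.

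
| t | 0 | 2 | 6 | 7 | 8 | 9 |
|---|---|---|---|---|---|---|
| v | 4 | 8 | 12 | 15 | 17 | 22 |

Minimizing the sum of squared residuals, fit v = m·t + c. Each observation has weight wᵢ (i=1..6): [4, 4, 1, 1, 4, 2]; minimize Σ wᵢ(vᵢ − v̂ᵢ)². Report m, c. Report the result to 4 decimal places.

m = 1.7220, c = 4.0460

Normal-equation sums: Σwᵢ·t·t = 519, Σwᵢ·t = 71, Σwᵢ·1 = 16.
Right-hand side: Σwᵢ·t·v = 1181, Σwᵢ·v = 187.
det = 519·16 − 71² = 3263.
m = (1181·16 − 71·187)/3263 = 5619/3263; c = (519·187 − 71·1181)/3263 = 13202/3263.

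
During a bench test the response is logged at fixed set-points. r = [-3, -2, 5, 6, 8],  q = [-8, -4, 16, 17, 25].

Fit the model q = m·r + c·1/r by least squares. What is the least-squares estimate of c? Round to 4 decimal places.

With design matrix X, XᵀX = [[138, 5]; [5, 6401/14400]] and Xᵀq = [414, 553/40]ᵀ.
Eliminating c: (6401/14400)·(row 1) − 5·(row 2) gives (87223/2400)·m = (6401/14400)·414 − 5·(553/40) = 91923/800, so m = 275769/87223.
Then c = ((553/40) − 5·(275769/87223))/(6401/14400) = -389160/87223.

c = -4.4617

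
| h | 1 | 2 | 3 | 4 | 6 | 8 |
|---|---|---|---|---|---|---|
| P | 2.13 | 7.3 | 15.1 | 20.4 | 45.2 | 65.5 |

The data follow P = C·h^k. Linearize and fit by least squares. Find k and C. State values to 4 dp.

Taking logs, ln P = k·ln h + ln C, so regress ln P on ln h.
AᵀA = [[11.1437, 7.0493]; [7.0493, 6]], rhs = [24.0656, 16.4674]ᵀ  (here Σln h = 7.0493, Σ(ln h)² = 11.1437, Σln P = 16.4674, Σln h·ln P = 24.0656).
Solving (det = 17.1702): k = 1.64884, ln C = 0.80738, so C = exp(0.80738) = 2.24202.

k = 1.6488, C = 2.2420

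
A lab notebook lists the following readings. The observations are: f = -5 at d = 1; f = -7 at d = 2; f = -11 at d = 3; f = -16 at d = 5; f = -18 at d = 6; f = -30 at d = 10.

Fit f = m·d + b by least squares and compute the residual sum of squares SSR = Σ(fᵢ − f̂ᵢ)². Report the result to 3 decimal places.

Sums needed: Σd·d = 175, Σd = 27, Σ1 = 6.
And Σd·f = -540, Σf = -87.
So AᵀA·[m, b]ᵀ = Aᵀf: [[175, 27]; [27, 6]]·[m, b]ᵀ = [-540, -87]ᵀ.
det = 175·6 − 27² = 321.
m = ((-540)·6 − 27·(-87))/321 = -297/107; b = (175·(-87) − 27·(-540))/321 = -215/107.
Residuals: -23/107, 60/107, -71/107, -12/107, 71/107, -25/107; SSR = 140/107.

SSR = 1.308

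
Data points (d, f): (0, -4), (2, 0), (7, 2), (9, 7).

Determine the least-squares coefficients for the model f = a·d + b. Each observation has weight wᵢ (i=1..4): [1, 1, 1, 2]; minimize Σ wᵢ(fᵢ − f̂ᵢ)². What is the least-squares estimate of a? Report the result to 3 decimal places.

The normal system XᵀWX·[a, b]ᵀ = XᵀWf is [[215, 27]; [27, 5]]·[a, b]ᵀ = [140, 12]ᵀ.
Δ = 215·5 − 27² = 346.
a = (140·5 − 27·12)/346 = 188/173; b = (215·12 − 27·140)/346 = -600/173.

a = 1.087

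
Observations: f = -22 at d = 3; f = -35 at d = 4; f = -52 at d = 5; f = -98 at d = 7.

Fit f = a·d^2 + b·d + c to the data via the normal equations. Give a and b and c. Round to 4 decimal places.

a = -2.0000, b = 1.0000, c = -7.0000

The normal system MᵀM·[a, b, c]ᵀ = Mᵀf is [[3363, 559, 99]; [559, 99, 19]; [99, 19, 4]]·[a, b, c]ᵀ = [-6860, -1152, -207]ᵀ.
Solving the 3×3 system (Gaussian elimination) gives a = -2, b = 1, c = -7.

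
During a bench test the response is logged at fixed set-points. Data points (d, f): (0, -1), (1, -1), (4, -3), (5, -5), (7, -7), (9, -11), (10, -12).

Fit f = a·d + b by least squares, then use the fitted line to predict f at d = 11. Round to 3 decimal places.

f̂ = -12.477

With design matrix A, AᵀA = [[272, 36]; [36, 7]] and Aᵀf = [-306, -40]ᵀ.
Eliminating b: 7·(row 1) − 36·(row 2) gives 608·a = 7·(-306) − 36·(-40) = -702, so a = -351/304.
Then b = ((-40) − 36·(-351/304))/7 = 17/76.
At d = 11: f̂ = (-351/304)·(11) + (17/76)·(1) = -3793/304.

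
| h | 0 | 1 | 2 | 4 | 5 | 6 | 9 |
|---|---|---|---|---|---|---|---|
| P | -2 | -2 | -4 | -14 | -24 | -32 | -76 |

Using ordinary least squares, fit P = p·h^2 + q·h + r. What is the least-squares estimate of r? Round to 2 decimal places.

r = -1.95

With design matrix M, MᵀM = [[8755, 1143, 163]; [1143, 163, 27]; [163, 27, 7]] and MᵀP = [-8150, -1062, -154]ᵀ.
Row-reducing yields p = -12223/11991, q = 3819/3997, r = -23372/11991.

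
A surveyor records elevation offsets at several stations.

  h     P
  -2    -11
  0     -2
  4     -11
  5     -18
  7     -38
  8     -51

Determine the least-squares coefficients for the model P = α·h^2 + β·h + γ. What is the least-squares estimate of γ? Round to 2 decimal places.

γ = -2.62

Normal-equation sums: Σh^2·h^2 = 7394, Σh^2·h = 1036, Σh^2 = 158, Σh·h = 158, Σh = 22, Σ1 = 6.
And Σh^2·P = -5796, Σh·P = -786, ΣP = -131.
So AᵀA·[α, β, γ]ᵀ = AᵀP: [[7394, 1036, 158]; [1036, 158, 22]; [158, 22, 6]]·[α, β, γ]ᵀ = [-5796, -786, -131]ᵀ.
Row-reducing yields α = -20931/20750, β = 8317/4150, γ = -54337/20750.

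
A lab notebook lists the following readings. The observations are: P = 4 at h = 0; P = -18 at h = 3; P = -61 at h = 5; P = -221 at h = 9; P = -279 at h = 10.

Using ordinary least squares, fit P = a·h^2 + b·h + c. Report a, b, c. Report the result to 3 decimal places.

a = -3.035, b = 2.196, c = 3.633

Forming XᵀX = [[17267, 1881, 215]; [1881, 215, 27]; [215, 27, 5]] and XᵀP = [-47488, -5138, -575]ᵀ gives XᵀX·[a, b, c]ᵀ = XᵀP.
Inverting the 3×3 Gram matrix, [a, b, c]ᵀ = [-278599/91806, 67195/30602, 166754/45903]ᵀ.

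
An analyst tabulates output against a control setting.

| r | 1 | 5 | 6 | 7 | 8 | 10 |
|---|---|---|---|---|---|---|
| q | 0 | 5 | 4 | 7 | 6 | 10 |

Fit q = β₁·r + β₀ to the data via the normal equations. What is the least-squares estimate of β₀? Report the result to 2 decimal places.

With design matrix M, MᵀM = [[275, 37]; [37, 6]] and Mᵀq = [246, 32]ᵀ.
Eliminating β₀: 6·(row 1) − 37·(row 2) gives 281·β₁ = 6·246 − 37·32 = 292, so β₁ = 292/281.
Then β₀ = (32 − 37·(292/281))/6 = -302/281.

β₀ = -1.07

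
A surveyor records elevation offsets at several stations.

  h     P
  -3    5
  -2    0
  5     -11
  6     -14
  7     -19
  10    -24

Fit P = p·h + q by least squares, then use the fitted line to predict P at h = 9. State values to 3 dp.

Compute the Gram sums: Σh·h = 223, Σh = 23, Σ1 = 6.
Moment sums: Σh·P = -527, ΣP = -63.
XᵀX·[p, q]ᵀ = XᵀP becomes [[223, 23]; [23, 6]]·[p, q]ᵀ = [-527, -63]ᵀ.
det = 223·6 − 23² = 809.
p = ((-527)·6 − 23·(-63))/809 = -1713/809; q = (223·(-63) − 23·(-527))/809 = -1928/809.
At h = 9: P̂ = (-1713/809)·(9) + (-1928/809)·(1) = -17345/809.

P̂ = -21.440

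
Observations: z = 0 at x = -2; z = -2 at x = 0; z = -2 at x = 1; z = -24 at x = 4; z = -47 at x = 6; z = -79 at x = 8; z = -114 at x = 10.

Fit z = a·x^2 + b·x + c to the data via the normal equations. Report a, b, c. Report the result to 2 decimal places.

Setting ∂/∂a … = 0 gives: 15665·a + 1785·b + 221·c = -18534;  1785·a + 221·b + 27·c = -2152;  221·a + 27·b + 7·c = -268.
Row-reducing yields a = -33551/36383, b = -80422/36383, c = -23497/36383.

a = -0.92, b = -2.21, c = -0.65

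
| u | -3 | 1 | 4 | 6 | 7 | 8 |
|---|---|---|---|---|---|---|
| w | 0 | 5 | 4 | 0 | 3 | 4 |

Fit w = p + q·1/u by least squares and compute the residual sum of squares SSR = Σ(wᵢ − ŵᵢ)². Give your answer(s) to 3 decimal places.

MᵀM·[p, q]ᵀ = Mᵀw reads: 6·p + (227/168)·q = 16;  (227/168)·p + (34925/28224)·q = 97/14.
Eliminating q: (34925/28224)·(row 1) − (227/168)·(row 2) gives (158021/28224)·p = (34925/28224)·16 − (227/168)·(97/14) = 73643/7056, so p = 294572/158021.
Then q = ((97/14) − (227/168)·(294572/158021))/(34925/28224) = 563136/158021.
Residuals: -106860/158021, -67603/158021, 196728/158021, -388428/158021, 99043/158021, 267120/158021; SSR = 1814506/158021.

SSR = 11.483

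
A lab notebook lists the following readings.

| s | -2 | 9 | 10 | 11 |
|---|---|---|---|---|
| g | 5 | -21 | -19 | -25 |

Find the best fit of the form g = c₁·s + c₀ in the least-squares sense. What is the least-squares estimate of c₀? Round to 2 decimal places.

c₀ = 0.53

Setting ∂/∂c₁ … = 0 gives: 306·c₁ + 28·c₀ = -664;  28·c₁ + 4·c₀ = -60.
(Σs·s = 306, Σs = 28, Σ1 = 4, Σs·g = -664, Σg = -60.)
Eliminating c₀: 4·(row 1) − 28·(row 2) gives 440·c₁ = 4·(-664) − 28·(-60) = -976, so c₁ = -122/55.
Then c₀ = ((-60) − 28·(-122/55))/4 = 29/55.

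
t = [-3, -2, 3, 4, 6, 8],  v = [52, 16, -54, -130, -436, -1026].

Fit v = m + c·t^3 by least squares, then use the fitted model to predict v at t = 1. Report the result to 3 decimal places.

v̂ = -3.266

Compute the Gram sums: Σ1 = 6, Σt^3 = 784, Σt^3·t^3 = 314418.
For Mᵀv: Σv = -1578, Σt^3·v = -630798.
MᵀM·[m, c]ᵀ = Mᵀv becomes [[6, 784]; [784, 314418]]·[m, c]ᵀ = [-1578, -630798]ᵀ.
det = 6·314418 − 784² = 1271852.
m = ((-1578)·314418 − 784·(-630798))/1271852 = -401493/317963; c = (6·(-630798) − 784·(-1578))/1271852 = -636909/317963.
At t = 1: v̂ = (-401493/317963)·(1) + (-636909/317963)·(1) = -1038402/317963.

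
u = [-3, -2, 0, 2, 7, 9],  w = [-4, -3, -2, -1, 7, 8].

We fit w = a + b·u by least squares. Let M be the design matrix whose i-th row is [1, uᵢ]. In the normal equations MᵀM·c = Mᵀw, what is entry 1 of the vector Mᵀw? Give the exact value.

Entry 1 ↔ basis 1, so (Mᵀw)_{1} = Σᵢ wᵢ = (1)·(-4) + (1)·(-3) + (1)·(-2) + (1)·(-1) + (1)·(7) + (1)·(8) = 5.

5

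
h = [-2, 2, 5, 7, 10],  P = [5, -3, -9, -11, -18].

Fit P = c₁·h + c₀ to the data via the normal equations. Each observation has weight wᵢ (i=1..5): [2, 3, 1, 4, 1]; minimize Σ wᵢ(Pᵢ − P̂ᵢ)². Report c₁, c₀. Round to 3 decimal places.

Normal-equation sums: Σwᵢ·h·h = 341, Σwᵢ·h = 45, Σwᵢ·1 = 11.
For XᵀWP: Σwᵢ·h·P = -571, Σwᵢ·P = -70.
det = 341·11 − 45² = 1726.
c₁ = ((-571)·11 − 45·(-70))/1726 = -3131/1726; c₀ = (341·(-70) − 45·(-571))/1726 = 1825/1726.

c₁ = -1.814, c₀ = 1.057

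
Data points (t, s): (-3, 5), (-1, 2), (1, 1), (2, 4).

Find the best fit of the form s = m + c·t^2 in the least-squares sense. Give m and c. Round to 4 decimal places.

Sums needed: Σ1 = 4, Σt^2 = 15, Σt^2·t^2 = 99.
And Σs = 12, Σt^2·s = 64.
det = 4·99 − 15² = 171.
m = (12·99 − 15·64)/171 = 4/3; c = (4·64 − 15·12)/171 = 4/9.

m = 1.3333, c = 0.4444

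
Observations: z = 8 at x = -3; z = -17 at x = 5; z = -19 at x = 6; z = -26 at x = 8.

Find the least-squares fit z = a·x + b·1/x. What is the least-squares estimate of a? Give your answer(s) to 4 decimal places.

Setting ∂/∂a … = 0 gives: 134·a + 4·b = -431;  4·a + (2801/14400)·b = -749/60.
Determinant 134·(2801/14400) − 4² = 72467/7200.
a = ((-431)·(2801/14400) − 4·(-749/60))/(72467/7200) = -488191/144934; b = (134·(-749/60) − 4·(-431))/(72467/7200) = 368880/72467.

a = -3.3684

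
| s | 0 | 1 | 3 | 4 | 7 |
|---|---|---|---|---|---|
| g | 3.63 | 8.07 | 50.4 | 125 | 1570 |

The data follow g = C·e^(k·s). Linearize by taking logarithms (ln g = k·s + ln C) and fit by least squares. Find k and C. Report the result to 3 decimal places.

Taking logs, ln g = k·s + ln C, so regress ln g on s.
Σs = 15.0000, Σ(s)² = 75.0000, Σln g = 19.4845, Σs·ln g = 84.6732.
Equations: 75.0000·k + 15.0000·ln C = 84.6732;  15.0000·k + 5·ln C = 19.4845.
Slope k = (n·Σs·ln g − Σs·Σln g)/(n·Σ(s)² − (Σs)²) = (5·84.6732 − 15.0000·19.4845)/150.0000 = 0.87399; ln C = (Σln g − k·Σs)/n = 1.27494, so C = exp(1.27494) = 3.57849.

k = 0.874, C = 3.578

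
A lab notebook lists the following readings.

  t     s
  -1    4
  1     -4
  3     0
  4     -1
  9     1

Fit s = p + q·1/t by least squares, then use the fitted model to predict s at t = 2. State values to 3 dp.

Setting ∂/∂p … = 0 gives: 5·p + (25/36)·q = 0;  (25/36)·p + (2833/1296)·q = -293/36.
Eliminating q: (2833/1296)·(row 1) − (25/36)·(row 2) gives (3385/324)·p = (2833/1296)·0 − (25/36)·(-293/36) = 7325/1296, so p = 1465/2708.
Then q = ((-293/36) − (25/36)·(1465/2708))/(2833/1296) = -2637/677.
At t = 2: ŝ = (1465/2708)·(1) + (-2637/677)·(1/2) = -3809/2708.

ŝ = -1.407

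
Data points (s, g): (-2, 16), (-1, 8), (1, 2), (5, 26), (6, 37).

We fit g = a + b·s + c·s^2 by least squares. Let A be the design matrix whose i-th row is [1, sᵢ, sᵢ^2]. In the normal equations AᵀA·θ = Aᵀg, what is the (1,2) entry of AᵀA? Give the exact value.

Row 1 ↔ basis 1, column 2 ↔ basis s, so (AᵀA)_{1,2} = Σᵢ s = (1)·(-2) + (1)·(-1) + (1)·(1) + (1)·(5) + (1)·(6) = 9.

9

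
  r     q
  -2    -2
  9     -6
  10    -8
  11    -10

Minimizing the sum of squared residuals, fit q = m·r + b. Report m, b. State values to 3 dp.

m = -0.527, b = -2.809

From the data, Σr·r = 306, Σr = 28, Σ1 = 4.
And Σr·q = -240, Σq = -26.
Normal equations: [[306, 28]; [28, 4]]·[m, b]ᵀ = [-240, -26]ᵀ.
Determinant 306·4 − 28² = 440.
m = ((-240)·4 − 28·(-26))/440 = -29/55; b = (306·(-26) − 28·(-240))/440 = -309/110.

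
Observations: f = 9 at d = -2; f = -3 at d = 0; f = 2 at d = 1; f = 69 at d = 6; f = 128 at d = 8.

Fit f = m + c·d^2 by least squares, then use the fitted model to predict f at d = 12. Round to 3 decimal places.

f̂ = 287.038

Compute the Gram sums: Σ1 = 5, Σd^2 = 105, Σd^2·d^2 = 5409.
And Σf = 205, Σd^2·f = 10714.
Eliminating c: 5409·(row 1) − 105·(row 2) gives 16020·m = 5409·205 − 105·10714 = -16125, so m = -1075/1068.
Then c = (10714 − 105·(-1075/1068))/5409 = 6409/3204.
At d = 12: f̂ = (-1075/1068)·(1) + (6409/3204)·(144) = 306557/1068.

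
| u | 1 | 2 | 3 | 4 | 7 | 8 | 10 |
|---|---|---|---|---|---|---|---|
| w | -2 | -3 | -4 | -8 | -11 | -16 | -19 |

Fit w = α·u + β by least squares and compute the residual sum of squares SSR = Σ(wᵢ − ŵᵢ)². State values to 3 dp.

SSR = 7.765

From the data, Σu·u = 243, Σu = 35, Σ1 = 7.
Moment sums: Σu·w = -447, Σw = -63.
So MᵀM·[α, β]ᵀ = Mᵀw: [[243, 35]; [35, 7]]·[α, β]ᵀ = [-447, -63]ᵀ.
Δ = 243·7 − 35² = 476.
α = ((-447)·7 − 35·(-63))/476 = -33/17; β = (243·(-63) − 35·(-447))/476 = 12/17.
Residuals: -13/17, 3/17, 19/17, -16/17, 32/17, -20/17, -5/17; SSR = 132/17.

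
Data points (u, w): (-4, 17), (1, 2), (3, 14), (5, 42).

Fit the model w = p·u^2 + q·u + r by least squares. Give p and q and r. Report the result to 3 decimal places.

Setting ∂/∂p … = 0 gives: 963·p + 89·q + 51·r = 1450;  89·p + 51·q + 5·r = 186;  51·p + 5·q + 4·r = 75.
(Σu^2·u^2 = 963, Σu^2·u = 89, Σu^2 = 51, Σu·u = 51, Σu = 5, Σ1 = 4, Σu^2·w = 1450, Σu·w = 186, Σw = 75.)
Inverting the 3×3 Gram matrix, [p, q, r]ᵀ = [9883/6679, 8192/6679, -11017/6679]ᵀ.

p = 1.480, q = 1.227, r = -1.649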